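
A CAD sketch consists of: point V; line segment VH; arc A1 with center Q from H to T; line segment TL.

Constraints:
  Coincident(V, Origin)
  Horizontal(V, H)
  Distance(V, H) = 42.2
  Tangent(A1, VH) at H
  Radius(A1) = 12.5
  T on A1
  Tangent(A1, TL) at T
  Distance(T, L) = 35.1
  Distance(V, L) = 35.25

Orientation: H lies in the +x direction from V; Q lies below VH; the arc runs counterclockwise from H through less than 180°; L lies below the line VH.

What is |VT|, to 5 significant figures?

32.530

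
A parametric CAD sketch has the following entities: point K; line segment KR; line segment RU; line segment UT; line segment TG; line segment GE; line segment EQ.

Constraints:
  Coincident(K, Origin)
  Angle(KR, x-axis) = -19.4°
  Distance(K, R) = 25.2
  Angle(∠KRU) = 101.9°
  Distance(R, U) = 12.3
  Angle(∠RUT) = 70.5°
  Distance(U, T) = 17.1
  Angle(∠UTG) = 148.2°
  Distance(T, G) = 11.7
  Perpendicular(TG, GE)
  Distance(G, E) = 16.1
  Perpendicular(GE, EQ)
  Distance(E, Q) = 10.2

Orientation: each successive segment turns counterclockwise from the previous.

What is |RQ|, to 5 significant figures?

6.4619

TG ⟂ GE, so GE runs at -70.000°; with |GE| = 16.1, E = (7.9328, -13.494). GE is perpendicular to EQ, so EQ runs at 20.000°; with |EQ| = 10.2, Q = (17.518, -10.006). Then |RQ| = |Q − R| = 6.4619.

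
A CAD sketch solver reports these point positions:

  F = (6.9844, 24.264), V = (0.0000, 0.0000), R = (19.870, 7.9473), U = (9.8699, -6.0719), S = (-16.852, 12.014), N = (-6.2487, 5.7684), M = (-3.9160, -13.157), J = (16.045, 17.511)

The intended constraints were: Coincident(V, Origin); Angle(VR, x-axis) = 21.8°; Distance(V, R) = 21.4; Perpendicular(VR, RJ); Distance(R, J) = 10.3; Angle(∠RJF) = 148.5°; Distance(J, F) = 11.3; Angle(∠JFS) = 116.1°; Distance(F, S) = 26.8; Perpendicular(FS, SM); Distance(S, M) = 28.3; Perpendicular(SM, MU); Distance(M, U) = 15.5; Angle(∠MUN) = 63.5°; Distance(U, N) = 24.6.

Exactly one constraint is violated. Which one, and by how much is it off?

Distance(U, N) = 24.6 — off by 4.60.

V = (0.00, 0.00) ✓; VR at 21.80° ✓; |VR| = 21.40 ✓; ∠(VR, RJ) = 90.00° ✓; |RJ| = 10.30 ✓; ∠RJF = 148.5° ✓; |JF| = 11.30 ✓; ∠JFS = 116.1° ✓; |FS| = 26.80 ✓; ∠(FS, SM) = 90.00° ✓; |SM| = 28.30 ✓; ∠(SM, MU) = 90.00° ✓; |MU| = 15.50 ✓; ∠MUN = 63.50° ✓; |UN| = 20.00 ✗.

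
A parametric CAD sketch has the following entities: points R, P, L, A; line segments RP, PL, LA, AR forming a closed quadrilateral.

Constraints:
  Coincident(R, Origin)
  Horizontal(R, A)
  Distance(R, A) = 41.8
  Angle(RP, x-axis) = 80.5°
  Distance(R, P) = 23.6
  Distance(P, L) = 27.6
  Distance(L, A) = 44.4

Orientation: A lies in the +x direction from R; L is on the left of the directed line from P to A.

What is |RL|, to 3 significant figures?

48.1

Checks: |PL| = 27.60 ✓; |LA| = 44.40 ✓.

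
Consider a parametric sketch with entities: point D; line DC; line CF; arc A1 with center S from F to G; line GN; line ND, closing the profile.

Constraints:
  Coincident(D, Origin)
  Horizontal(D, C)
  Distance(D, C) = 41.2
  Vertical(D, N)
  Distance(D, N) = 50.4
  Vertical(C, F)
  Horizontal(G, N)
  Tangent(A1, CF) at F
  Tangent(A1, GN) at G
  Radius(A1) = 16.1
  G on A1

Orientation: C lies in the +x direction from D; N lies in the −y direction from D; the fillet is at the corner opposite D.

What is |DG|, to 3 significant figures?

56.3

D is at the origin; D and C share the same y with |DC| = 41.2 and C on the +x side, so C = (41.2, 0.00). D and N share the same x with |DN| = 50.4 and N on the −y side, so N = (0.00, -50.4). The virtual corner opposite D is at (41.2, -50.4). Tangency of A1 to CF means the radius SF is perpendicular to CF and the tangent condition forces SG to be normal to GN, with radius 16.1, so the center S sits 16.1 in from both sides at S = (25.1, -34.3). That places the tangent points at F = (41.2, -34.3) on CF and G = (25.1, -50.4) on GN. Then |DG| = |G − D| = 56.3.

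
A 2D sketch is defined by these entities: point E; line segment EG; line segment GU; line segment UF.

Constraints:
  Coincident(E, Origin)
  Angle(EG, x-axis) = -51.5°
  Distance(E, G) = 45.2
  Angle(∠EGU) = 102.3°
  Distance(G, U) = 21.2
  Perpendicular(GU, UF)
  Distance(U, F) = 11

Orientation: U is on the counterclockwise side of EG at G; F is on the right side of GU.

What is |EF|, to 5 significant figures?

63.193

E is at the origin; EG runs at -51.5° with length 45.2, so G = 45.2·(cos -51.5°, sin -51.5°) = (28.138, -35.374). ∠EGU = 102.3°, so GU runs at -51.5° + (180° − 102.3°) = 26.200° from the x-axis; with |GU| = 21.2, U = G + 21.2·(cos 26.200°, sin 26.200°) = (47.160, -26.014). GU is perpendicular to UF; with |UF| = 11.0 on the right of GU, F = U + 11.0·(0.44151, -0.89726) = (52.016, -35.884). Then |EF| = |F − E| = 63.193.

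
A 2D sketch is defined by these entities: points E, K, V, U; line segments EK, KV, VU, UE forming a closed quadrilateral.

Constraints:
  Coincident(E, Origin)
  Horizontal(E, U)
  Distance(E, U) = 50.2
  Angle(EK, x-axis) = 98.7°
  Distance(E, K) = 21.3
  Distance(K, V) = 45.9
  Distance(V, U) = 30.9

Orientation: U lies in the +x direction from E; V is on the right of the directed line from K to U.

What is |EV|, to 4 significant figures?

28.70

Checks: |KV| = 45.90 ✓; |VU| = 30.90 ✓.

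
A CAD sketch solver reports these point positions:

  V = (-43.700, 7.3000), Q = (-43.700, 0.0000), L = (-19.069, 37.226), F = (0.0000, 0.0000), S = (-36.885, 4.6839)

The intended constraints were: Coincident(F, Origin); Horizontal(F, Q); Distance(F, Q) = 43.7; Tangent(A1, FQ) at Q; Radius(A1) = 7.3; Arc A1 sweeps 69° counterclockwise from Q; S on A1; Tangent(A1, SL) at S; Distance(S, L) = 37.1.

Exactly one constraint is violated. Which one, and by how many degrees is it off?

Tangent(A1, SL) at S — off by 7.70°.

F = (0.00, 0.00) ✓; F.y = 0.00, Q.y = 0.00 ✓; |FQ| = 43.70 ✓; ∠(VQ, QF) = 90.00° ✓; |VQ| = 7.300 ✓; bearing(V→S) − bearing(V→Q) = 69.00° ✓; |VS| = 7.300 ✓; ∠(VS, SL) = 97.70° ✗; |SL| = 37.10 ✓.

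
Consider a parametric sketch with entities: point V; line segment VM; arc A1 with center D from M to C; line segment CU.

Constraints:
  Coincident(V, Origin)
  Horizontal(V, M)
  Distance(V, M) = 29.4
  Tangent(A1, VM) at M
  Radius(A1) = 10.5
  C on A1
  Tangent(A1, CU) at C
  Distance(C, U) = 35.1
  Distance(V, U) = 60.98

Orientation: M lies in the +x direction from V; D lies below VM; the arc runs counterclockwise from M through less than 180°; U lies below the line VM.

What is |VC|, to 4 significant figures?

26.53

Checks: V = (0.00, 0.00) ✓; |DC| = 10.50 ✓; ∠(DC, CU) = 90.00° ✓; |CU| = 35.10 ✓; |VU| = 60.98 ✓.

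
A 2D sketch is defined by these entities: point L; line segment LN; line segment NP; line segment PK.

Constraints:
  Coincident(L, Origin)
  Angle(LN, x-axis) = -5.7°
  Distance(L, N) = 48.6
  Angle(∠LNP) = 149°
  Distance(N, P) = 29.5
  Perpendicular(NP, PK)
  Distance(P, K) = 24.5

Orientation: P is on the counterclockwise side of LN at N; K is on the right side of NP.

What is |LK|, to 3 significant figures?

86.7

L is at the origin; LN runs at -5.7° with length 48.6, so N = 48.6·(cos -5.7°, sin -5.7°) = (48.4, -4.83). ∠LNP = 149.0°, so NP runs at -5.7° + (180° − 149.0°) = 25.3° from the x-axis; with |NP| = 29.5, P = N + 29.5·(cos 25.3°, sin 25.3°) = (75.0, 7.78). NP is perpendicular to PK; with |PK| = 24.5 on the right of NP, K = P + 24.5·(0.427, -0.904) = (85.5, -14.4). Then |LK| = |K − L| = 86.7.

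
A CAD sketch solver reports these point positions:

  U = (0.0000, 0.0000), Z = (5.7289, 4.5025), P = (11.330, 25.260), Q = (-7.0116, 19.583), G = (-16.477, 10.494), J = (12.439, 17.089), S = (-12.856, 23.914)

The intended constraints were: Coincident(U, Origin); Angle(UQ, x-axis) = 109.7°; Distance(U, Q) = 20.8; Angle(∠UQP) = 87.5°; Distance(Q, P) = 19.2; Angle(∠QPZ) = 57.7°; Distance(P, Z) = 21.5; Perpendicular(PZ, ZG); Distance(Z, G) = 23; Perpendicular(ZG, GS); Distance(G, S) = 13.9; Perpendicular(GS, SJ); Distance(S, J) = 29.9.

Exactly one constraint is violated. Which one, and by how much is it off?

Distance(S, J) = 29.9 — off by 3.70.

U = (0.00, 0.00) ✓; UQ at 109.7° ✓; |UQ| = 20.80 ✓; ∠UQP = 87.50° ✓; |QP| = 19.20 ✓; ∠QPZ = 57.70° ✓; |PZ| = 21.50 ✓; ∠(PZ, ZG) = 90.00° ✓; |ZG| = 23.00 ✓; ∠(ZG, GS) = 90.00° ✓; |GS| = 13.90 ✓; ∠(GS, SJ) = 90.00° ✓; |SJ| = 26.20 ✗.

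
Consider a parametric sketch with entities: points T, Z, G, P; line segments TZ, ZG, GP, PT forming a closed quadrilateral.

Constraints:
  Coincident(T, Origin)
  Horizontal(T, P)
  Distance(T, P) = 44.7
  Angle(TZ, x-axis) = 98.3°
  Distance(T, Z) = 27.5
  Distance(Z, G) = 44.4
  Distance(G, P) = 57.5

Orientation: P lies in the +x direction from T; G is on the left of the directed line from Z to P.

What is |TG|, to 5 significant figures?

63.271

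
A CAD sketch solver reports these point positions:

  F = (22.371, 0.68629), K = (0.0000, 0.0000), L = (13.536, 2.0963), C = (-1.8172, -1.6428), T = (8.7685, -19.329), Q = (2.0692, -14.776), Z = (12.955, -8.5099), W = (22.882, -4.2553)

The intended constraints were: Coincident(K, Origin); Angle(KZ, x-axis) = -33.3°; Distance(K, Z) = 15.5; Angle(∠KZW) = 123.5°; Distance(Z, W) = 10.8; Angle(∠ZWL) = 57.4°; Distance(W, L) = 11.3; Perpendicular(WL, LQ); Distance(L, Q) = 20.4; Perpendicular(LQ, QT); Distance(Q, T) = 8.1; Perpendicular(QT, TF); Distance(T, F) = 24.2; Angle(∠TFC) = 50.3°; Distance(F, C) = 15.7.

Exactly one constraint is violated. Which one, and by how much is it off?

Distance(F, C) = 15.7 — off by 8.60.

K = (0.00, 0.00) ✓; KZ at -33.30° ✓; |KZ| = 15.50 ✓; ∠KZW = 123.5° ✓; |ZW| = 10.80 ✓; ∠ZWL = 57.40° ✓; |WL| = 11.30 ✓; ∠(WL, LQ) = 90.00° ✓; |LQ| = 20.40 ✓; ∠(LQ, QT) = 90.00° ✓; |QT| = 8.100 ✓; ∠(QT, TF) = 90.00° ✓; |TF| = 24.20 ✓; ∠TFC = 50.30° ✓; |FC| = 24.30 ✗.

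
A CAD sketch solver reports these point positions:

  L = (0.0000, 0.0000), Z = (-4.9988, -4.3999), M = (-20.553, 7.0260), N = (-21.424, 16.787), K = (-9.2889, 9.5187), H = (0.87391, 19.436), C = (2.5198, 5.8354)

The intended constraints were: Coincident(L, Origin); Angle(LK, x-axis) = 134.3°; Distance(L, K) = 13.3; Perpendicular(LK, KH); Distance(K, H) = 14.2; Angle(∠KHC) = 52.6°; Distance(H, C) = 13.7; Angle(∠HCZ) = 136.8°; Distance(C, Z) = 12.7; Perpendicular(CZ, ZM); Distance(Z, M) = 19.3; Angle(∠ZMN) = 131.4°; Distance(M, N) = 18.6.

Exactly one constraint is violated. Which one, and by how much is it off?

Distance(M, N) = 18.6 — off by 8.80.

L = (0.00, 0.00) ✓; LK at 134.3° ✓; |LK| = 13.30 ✓; ∠(LK, KH) = 90.00° ✓; |KH| = 14.20 ✓; ∠KHC = 52.60° ✓; |HC| = 13.70 ✓; ∠HCZ = 136.8° ✓; |CZ| = 12.70 ✓; ∠(CZ, ZM) = 90.00° ✓; |ZM| = 19.30 ✓; ∠ZMN = 131.4° ✓; |MN| = 9.800 ✗.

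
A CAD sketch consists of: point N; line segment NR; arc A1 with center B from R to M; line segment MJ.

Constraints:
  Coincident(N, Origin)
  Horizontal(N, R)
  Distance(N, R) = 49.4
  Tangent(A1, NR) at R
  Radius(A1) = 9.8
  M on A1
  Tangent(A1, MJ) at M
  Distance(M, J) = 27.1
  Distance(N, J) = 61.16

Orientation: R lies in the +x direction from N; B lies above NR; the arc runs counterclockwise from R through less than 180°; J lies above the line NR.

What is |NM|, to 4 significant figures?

59.97

Checks: |BM| = 9.800 ✓; ∠(BM, MJ) = 90.00° ✓; |MJ| = 27.10 ✓; |NJ| = 61.16 ✓.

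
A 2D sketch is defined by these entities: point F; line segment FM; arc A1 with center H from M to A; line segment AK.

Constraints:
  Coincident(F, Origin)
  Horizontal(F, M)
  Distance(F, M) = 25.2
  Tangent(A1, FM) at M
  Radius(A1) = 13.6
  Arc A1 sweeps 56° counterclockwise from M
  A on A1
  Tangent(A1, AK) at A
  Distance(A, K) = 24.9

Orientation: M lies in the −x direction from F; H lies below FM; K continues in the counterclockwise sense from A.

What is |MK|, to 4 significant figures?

36.67

F is at the origin; FM is horizontal with |FM| = 25.2 and M on the −x side, so M = (-25.20, 0.000). A1 meets FM tangentially, so HM is at right angles to FM, so H = M + (0, -13.6) = (-25.20, -13.60). On A1, M sits at bearing 90° from H; a 56° counterclockwise sweep puts A at bearing 146°, so A = H + 13.6·(cos 146°, sin 146°) = (-36.47, -5.995). Tangency of A1 to AK means the radius HA is perpendicular to AK, so AK runs along (−sin 146°, cos 146°); with |AK| = 24.9, K = (-50.40, -26.64). Then |MK| = |K − M| = 36.67.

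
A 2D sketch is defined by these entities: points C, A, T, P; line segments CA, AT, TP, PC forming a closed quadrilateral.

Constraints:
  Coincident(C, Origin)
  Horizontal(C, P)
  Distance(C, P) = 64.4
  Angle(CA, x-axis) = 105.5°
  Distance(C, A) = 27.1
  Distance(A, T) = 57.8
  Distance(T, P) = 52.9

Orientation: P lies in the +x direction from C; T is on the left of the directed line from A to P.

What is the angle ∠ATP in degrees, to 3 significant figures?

87.0°

C is at the origin; CP is horizontal with |CP| = 64.4 and P in +x, so P = (64.4, 0). CA runs at 105.5° with |CA| = 27.1, so A = (-7.24, 26.1). T is determined by |AT| = 57.8 and |TP| = 52.9 together: it lies at the intersection of circle(A, 57.8) and circle(P, 52.9). With |AP| = 76.3, the foot of the radical line on AP is 41.7 from A and the perpendicular offset is √(57.8² − 41.7²) = 40.0. Taking the left-of-AP solution: T = (45.6, 49.5).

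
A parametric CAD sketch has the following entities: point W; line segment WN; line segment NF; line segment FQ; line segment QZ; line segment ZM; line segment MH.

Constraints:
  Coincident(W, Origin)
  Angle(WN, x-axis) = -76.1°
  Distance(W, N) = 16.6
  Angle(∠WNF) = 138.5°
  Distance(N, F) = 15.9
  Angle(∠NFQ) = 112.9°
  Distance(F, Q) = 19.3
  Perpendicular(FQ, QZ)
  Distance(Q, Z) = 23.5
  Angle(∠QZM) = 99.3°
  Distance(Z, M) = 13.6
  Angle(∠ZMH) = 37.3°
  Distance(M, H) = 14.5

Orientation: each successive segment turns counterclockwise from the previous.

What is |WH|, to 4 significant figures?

22.62

W is at the origin; WN runs at -76.1° with length 16.6, so N = (3.988, -16.11). ∠WNF = 138.5° gives NF at -34.60° from the x-axis; with |NF| = 15.9, F = (17.08, -25.14). ∠NFQ = 112.9° gives FQ at 32.50° from the x-axis; with |FQ| = 19.3, Q = (33.35, -14.77). The perpendicularity gives QZ at right angles to FQ, so QZ runs at 122.5°; with |QZ| = 23.5, Z = (20.73, 5.047). ∠QZM = 99.3° gives ZM at -156.8° from the x-axis; with |ZM| = 13.6, M = (8.226, -0.3106). ∠ZMH = 37.3° gives MH at -14.10° from the x-axis; with |MH| = 14.5, H = (22.29, -3.843). Then |WH| = |H − W| = 22.62.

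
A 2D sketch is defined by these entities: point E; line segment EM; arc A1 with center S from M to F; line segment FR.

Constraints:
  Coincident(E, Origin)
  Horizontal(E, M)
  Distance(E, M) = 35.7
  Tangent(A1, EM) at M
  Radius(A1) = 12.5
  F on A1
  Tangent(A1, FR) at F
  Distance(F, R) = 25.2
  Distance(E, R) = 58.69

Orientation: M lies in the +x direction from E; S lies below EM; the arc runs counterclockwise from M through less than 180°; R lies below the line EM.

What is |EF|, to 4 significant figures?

33.69

Checks: |SM| = 12.50 ✓; |SF| = 12.50 ✓; ∠(SF, FR) = 90.00° ✓; |FR| = 25.20 ✓; |ER| = 58.69 ✓.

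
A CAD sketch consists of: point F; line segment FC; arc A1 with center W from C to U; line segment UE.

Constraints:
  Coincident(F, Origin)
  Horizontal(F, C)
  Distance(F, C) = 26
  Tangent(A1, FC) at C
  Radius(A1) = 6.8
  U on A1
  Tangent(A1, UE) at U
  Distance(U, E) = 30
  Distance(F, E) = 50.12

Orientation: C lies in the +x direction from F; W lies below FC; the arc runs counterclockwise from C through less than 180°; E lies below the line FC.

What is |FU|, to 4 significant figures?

22.43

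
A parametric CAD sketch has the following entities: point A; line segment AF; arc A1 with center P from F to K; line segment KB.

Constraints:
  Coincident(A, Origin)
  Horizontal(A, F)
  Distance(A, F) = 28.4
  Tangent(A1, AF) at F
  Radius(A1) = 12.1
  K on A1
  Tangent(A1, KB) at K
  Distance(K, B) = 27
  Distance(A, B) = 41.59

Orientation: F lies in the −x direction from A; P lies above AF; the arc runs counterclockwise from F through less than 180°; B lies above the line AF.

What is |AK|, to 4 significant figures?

20.05

A is at the origin; AF is horizontal with |AF| = 28.4 and F on the −x side, so F = (-28.40, 0.000). Since A1 is tangent to AF there, PF ⟂ AF, so P = F + (0, 12.1) = (-28.40, 12.10). Since PK ⟂ KB (tangency), |PB| = √(12.1² + 27.0²) = 29.59 regardless of where K sits on A1. So B lies on both circle(A, 41.59) and circle(P, 29.59); the above-AF intersection is B = (-15.35, 38.65). K is the foot of the tangent from B: K = (-16.31, 11.67).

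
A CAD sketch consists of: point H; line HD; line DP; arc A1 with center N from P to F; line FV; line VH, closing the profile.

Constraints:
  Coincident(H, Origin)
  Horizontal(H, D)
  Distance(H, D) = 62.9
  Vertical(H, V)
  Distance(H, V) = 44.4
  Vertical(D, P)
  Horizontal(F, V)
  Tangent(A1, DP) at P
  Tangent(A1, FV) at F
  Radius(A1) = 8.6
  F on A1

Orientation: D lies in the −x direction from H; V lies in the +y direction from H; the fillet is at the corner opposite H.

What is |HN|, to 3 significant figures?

65.0

H is at the origin; H and D share the same y with |HD| = 62.9 and D on the −x side, so D = (-62.9, 0.00). H and V share the same x with |HV| = 44.4 and V on the +y side, so V = (0.00, 44.4). The virtual corner opposite H is at (-62.9, 44.4). A1 meets DP tangentially, so NP is at right angles to DP and A1 meets FV tangentially, so NF is at right angles to FV, with radius 8.6, so the center N sits 8.6 in from both sides at N = (-54.3, 35.8). Then |HN| = |N − H| = 65.0.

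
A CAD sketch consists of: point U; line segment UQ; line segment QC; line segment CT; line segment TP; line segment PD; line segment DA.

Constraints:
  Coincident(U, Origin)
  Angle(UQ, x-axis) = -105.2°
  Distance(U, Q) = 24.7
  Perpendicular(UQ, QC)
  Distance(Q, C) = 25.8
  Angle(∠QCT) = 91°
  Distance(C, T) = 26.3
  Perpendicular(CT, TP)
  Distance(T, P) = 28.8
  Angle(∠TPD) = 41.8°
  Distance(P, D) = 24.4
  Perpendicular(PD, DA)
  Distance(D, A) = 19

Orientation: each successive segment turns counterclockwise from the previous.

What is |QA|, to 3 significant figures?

37.2

U is at the origin; UQ runs at -105.2° with length 24.7, so Q = (-6.48, -23.8). The perpendicularity gives QC at right angles to UQ, so QC runs at -15.2°; with |QC| = 25.8, C = (18.4, -30.6). ∠QCT = 91.0° gives CT at 73.8° from the x-axis; with |CT| = 26.3, T = (25.8, -5.34). CT ⟂ TP, so TP runs at 164°; with |TP| = 28.8, P = (-1.90, 2.69). ∠TPD = 41.8° gives PD at -58.0° from the x-axis; with |PD| = 24.4, D = (11.0, -18.0). PD is perpendicular to DA, so DA runs at 32.0°; with |DA| = 19.0, A = (27.1, -7.93). Then |QA| = |A − Q| = 37.2.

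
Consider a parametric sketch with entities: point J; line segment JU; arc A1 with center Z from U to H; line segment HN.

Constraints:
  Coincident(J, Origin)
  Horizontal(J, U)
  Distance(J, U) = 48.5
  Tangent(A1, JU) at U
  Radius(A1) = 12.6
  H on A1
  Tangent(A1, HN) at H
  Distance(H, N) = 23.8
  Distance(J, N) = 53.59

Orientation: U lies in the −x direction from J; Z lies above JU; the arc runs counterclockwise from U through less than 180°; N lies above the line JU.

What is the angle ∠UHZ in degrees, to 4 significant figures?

42.21°

J is at the origin; JU is horizontal with |JU| = 48.5 and U on the −x side, so U = (-48.50, 0.000). Since A1 is tangent to JU there, ZU ⟂ JU, so Z = U + (0, 12.6) = (-48.50, 12.60). Since ZH ⟂ HN (tangency), |ZN| = √(12.6² + 23.8²) = 26.93 regardless of where H sits on A1. So N lies on both circle(J, 53.59) and circle(Z, 26.93); the above-JU intersection is N = (-38.27, 37.51). H is the foot of the tangent from N: H = (-35.96, 13.82).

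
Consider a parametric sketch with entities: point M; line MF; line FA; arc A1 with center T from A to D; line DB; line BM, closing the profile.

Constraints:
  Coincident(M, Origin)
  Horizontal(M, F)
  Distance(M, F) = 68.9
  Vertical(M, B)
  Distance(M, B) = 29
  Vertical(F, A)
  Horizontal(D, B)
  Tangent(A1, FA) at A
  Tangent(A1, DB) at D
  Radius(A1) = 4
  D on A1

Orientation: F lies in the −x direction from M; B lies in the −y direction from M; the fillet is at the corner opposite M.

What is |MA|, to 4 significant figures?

73.30

M is at the origin; MF is horizontal with |MF| = 68.9 and F on the −x side, so F = (-68.90, 0.000). MB is vertical with |MB| = 29.0 and B on the −y side, so B = (0.000, -29.00). The virtual corner opposite M is at (-68.90, -29.00). A1 meets FA tangentially, so TA is at right angles to FA and A1 meets DB tangentially, so TD is at right angles to DB, with radius 4.0, so the center T sits 4.0 in from both sides at T = (-64.90, -25.00). That places the tangent points at A = (-68.90, -25.00) on FA and D = (-64.90, -29.00) on DB. Then |MA| = |A − M| = 73.30.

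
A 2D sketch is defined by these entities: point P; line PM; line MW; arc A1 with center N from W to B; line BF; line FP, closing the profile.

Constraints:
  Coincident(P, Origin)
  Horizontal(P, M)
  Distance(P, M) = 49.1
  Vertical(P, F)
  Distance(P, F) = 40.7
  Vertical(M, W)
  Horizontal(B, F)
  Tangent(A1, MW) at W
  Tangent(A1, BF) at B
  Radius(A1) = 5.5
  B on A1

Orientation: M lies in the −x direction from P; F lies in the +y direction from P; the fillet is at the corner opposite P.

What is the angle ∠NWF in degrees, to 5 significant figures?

6.3914°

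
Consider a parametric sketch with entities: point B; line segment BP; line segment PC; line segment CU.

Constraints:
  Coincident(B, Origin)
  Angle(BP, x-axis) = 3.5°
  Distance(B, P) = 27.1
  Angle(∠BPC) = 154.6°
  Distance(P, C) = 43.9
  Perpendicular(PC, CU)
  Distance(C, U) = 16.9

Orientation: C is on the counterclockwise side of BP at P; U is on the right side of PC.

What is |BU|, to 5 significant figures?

74.091

∠BPC = 154.6°, so PC runs at 3.5° + (180° − 154.6°) = 28.900° from the x-axis; with |PC| = 43.9, C = P + 43.9·(cos 28.900°, sin 28.900°) = (65.482, 22.871). PC ⟂ CU; with |CU| = 16.9 on the right of PC, U = C + 16.9·(0.48328, -0.87546) = (73.650, 8.0752). Then |BU| = |U − B| = 74.091.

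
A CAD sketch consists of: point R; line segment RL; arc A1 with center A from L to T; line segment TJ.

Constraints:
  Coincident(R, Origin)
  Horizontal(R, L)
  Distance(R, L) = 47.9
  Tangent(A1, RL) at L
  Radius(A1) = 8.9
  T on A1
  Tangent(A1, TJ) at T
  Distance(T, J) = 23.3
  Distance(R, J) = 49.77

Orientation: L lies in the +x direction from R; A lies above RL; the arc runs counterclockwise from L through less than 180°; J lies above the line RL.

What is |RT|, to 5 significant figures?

56.376

Checks: ∠(AL, LR) = 90.00° ✓; |AT| = 8.900 ✓; ∠(AT, TJ) = 90.00° ✓; |TJ| = 23.30 ✓; |RJ| = 49.77 ✓.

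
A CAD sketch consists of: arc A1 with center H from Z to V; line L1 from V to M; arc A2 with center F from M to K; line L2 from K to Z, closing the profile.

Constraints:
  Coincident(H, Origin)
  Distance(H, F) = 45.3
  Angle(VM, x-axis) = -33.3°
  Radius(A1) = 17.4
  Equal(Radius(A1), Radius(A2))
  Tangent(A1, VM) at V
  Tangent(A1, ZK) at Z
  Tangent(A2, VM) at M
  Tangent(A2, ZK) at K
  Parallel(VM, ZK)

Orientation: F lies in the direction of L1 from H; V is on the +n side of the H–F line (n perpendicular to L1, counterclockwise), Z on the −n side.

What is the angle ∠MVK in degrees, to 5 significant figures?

37.532°

The slot axis is L1's direction at -33.3°, so u = (cos -33.3°, sin -33.3°) = (0.83581, -0.54902) and n = (−sin -33.3°, cos -33.3°) = (0.54902, 0.83581). H is at the origin and F lies 45.3 along u from H, so F = 45.3·u = (37.862, -24.871). Tangency of A1 to both parallel lines with radius 17.4 puts V and Z at H ± 17.4·n: V = (9.5530, 14.543), Z = (-9.5530, -14.543). Equal radii place M and K the same way about F: M = F + 17.4·n = (47.415, -10.328), K = F − 17.4·n = (28.309, -39.414). Then cos ∠MVK = VM·VK / (|VM||VK|), giving 37.532°.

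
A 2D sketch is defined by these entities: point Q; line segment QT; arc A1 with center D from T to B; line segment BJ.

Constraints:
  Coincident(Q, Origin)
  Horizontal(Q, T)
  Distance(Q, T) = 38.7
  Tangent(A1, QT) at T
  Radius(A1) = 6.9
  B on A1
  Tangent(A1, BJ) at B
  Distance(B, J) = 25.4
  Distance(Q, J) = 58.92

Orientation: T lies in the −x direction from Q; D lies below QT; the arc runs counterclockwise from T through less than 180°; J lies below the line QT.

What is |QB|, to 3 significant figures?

45.8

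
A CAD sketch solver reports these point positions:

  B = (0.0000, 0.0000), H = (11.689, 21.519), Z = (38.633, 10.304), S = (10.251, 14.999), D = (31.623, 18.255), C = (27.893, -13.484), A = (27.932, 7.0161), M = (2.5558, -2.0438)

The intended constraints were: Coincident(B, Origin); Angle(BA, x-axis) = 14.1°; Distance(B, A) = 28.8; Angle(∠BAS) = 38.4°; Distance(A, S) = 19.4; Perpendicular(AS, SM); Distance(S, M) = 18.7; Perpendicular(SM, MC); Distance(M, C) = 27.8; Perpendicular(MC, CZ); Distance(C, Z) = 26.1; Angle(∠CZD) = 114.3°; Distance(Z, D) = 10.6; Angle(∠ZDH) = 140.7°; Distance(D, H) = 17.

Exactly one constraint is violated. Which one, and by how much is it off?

Distance(D, H) = 17 — off by 3.20.

B = (0.00, 0.00) ✓; BA at 14.10° ✓; |BA| = 28.80 ✓; ∠BAS = 38.40° ✓; |AS| = 19.40 ✓; ∠(AS, SM) = 90.00° ✓; |SM| = 18.70 ✓; ∠(SM, MC) = 90.00° ✓; |MC| = 27.80 ✓; ∠(MC, CZ) = 90.00° ✓; |CZ| = 26.10 ✓; ∠CZD = 114.3° ✓; |ZD| = 10.60 ✓; ∠ZDH = 140.7° ✓; |DH| = 20.20 ✗.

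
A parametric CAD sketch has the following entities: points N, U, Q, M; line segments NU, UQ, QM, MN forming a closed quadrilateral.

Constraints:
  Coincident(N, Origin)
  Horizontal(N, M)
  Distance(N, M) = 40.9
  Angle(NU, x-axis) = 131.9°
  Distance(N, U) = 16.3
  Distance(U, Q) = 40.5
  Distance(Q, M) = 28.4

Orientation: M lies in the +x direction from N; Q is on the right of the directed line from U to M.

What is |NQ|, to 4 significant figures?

24.24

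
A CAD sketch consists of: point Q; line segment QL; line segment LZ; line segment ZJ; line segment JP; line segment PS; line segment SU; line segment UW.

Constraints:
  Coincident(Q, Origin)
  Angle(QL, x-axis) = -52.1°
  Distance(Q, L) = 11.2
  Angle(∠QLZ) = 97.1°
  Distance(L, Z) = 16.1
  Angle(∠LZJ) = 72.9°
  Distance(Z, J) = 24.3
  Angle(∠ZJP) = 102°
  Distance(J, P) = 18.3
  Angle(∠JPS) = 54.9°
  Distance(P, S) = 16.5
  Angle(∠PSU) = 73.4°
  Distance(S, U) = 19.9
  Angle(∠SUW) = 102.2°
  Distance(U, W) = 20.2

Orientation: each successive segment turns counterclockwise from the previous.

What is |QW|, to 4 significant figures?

28.92

∠PSU = 73.4° gives SU at 87.60° from the x-axis; with |SU| = 19.9, U = (4.290, 19.48). ∠SUW = 102.2° gives UW at 165.4° from the x-axis; with |UW| = 20.2, W = (-15.26, 24.57). Then |QW| = |W − Q| = 28.92.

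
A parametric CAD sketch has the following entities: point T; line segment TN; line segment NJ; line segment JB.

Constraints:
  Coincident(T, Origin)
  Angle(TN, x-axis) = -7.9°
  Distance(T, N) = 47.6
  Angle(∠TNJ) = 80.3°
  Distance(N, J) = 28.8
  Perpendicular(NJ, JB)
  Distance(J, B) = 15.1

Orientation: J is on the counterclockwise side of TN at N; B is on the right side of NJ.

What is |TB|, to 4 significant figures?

65.41

T is at the origin; TN runs at -7.9° with length 47.6, so N = 47.6·(cos -7.9°, sin -7.9°) = (47.15, -6.542). ∠TNJ = 80.3°, so NJ runs at -7.9° + (180° − 80.3°) = 91.80° from the x-axis; with |NJ| = 28.8, J = N + 28.8·(cos 91.80°, sin 91.80°) = (46.24, 22.24). The perpendicularity gives JB at right angles to NJ; with |JB| = 15.1 on the right of NJ, B = J + 15.1·(0.9995, 0.03141) = (61.34, 22.72). Then |TB| = |B − T| = 65.41.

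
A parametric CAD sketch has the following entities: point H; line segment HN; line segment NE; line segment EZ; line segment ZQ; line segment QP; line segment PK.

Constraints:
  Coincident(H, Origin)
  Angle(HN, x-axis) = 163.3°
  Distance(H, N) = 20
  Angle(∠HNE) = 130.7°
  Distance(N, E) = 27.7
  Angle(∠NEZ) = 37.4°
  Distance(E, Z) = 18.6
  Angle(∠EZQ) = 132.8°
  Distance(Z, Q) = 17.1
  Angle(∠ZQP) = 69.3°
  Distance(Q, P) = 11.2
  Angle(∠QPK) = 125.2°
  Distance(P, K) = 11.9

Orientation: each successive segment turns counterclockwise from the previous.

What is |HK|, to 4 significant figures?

31.84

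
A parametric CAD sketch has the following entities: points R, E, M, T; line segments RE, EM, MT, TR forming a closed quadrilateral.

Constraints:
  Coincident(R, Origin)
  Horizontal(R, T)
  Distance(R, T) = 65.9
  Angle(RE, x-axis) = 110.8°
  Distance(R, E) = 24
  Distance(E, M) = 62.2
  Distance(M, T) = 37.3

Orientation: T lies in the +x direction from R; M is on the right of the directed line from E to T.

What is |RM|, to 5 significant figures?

41.491

Checks: |EM| = 62.20 ✓; |MT| = 37.30 ✓.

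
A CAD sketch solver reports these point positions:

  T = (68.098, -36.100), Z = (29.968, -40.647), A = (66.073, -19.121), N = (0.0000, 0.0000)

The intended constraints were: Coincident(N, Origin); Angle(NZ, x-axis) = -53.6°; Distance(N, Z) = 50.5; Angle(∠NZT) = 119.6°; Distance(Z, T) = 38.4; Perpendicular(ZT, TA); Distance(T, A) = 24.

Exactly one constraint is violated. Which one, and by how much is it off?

Distance(T, A) = 24 — off by 6.90.

N = (0.00, 0.00) ✓; NZ at -53.60° ✓; |NZ| = 50.50 ✓; ∠NZT = 119.6° ✓; |ZT| = 38.40 ✓; ∠(ZT, TA) = 90.00° ✓; |TA| = 17.10 ✗.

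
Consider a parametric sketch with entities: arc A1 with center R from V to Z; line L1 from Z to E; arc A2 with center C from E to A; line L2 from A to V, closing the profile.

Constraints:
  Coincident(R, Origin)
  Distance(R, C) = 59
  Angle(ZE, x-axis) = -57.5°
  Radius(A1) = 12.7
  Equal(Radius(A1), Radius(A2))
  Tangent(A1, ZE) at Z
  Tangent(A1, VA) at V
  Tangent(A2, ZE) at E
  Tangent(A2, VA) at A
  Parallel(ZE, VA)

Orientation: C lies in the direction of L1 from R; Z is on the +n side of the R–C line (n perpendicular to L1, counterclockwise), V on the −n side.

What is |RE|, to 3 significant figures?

60.4

Tangency of A1 to both parallel lines with radius 12.7 puts Z and V at R ± 12.7·n: Z = (10.7, 6.82), V = (-10.7, -6.82). Equal radii place E and A the same way about C: E = C + 12.7·n = (42.4, -42.9), A = C − 12.7·n = (21.0, -56.6). Then |RE| = |E − R| = 60.4.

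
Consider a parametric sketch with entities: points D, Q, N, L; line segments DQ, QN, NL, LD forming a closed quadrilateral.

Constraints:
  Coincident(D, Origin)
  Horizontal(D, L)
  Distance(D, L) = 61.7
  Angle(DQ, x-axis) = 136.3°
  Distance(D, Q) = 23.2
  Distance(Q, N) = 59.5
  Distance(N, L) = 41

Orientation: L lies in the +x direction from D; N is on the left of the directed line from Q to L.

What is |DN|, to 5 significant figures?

52.714

Checks: |QN| = 59.50 ✓; |NL| = 41.00 ✓.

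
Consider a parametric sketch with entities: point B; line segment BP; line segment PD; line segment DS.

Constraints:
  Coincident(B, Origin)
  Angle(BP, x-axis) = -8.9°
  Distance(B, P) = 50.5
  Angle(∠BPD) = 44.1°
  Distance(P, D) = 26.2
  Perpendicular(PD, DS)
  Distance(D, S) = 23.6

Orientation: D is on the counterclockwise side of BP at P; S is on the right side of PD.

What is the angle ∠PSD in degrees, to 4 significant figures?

47.99°

B is at the origin; BP runs at -8.9° with length 50.5, so P = 50.5·(cos -8.9°, sin -8.9°) = (49.89, -7.813). ∠BPD = 44.1°, so PD runs at -8.9° + (180° − 44.1°) = 127.0° from the x-axis; with |PD| = 26.2, D = P + 26.2·(cos 127.0°, sin 127.0°) = (34.12, 13.11). The perpendicularity gives DS at right angles to PD; with |DS| = 23.6 on the right of PD, S = D + 23.6·(0.7986, 0.6018) = (52.97, 27.31). Then cos ∠PSD = SP·SD / (|SP||SD|), giving 47.99°.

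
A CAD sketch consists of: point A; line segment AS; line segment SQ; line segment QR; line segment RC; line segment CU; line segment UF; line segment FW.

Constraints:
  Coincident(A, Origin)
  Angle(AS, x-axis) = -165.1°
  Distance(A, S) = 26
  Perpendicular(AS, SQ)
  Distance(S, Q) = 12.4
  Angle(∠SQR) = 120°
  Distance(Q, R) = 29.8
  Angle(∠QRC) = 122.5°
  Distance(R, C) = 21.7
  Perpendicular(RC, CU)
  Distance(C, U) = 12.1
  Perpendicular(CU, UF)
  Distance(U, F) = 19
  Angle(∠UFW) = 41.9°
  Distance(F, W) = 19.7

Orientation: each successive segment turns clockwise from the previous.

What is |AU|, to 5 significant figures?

14.976

∠QRC = 122.5° gives RC at -12.600° from the x-axis; with |RC| = 21.7, C = (13.972, 21.599). RC ⟂ CU, so CU runs at -102.60°; with |CU| = 12.1, U = (11.332, 9.7903). Then |AU| = |U − A| = 14.976.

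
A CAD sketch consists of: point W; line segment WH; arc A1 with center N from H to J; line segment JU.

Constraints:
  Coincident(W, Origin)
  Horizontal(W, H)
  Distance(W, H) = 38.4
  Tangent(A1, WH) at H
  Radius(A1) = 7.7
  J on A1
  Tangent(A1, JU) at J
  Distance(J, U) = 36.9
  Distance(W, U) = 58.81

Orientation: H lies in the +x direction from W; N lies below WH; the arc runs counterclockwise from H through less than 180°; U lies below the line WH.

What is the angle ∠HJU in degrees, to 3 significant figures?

130°

Checks: |NJ| = 7.700 ✓; ∠(NJ, JU) = 90.00° ✓; |JU| = 36.90 ✓; |WU| = 58.81 ✓.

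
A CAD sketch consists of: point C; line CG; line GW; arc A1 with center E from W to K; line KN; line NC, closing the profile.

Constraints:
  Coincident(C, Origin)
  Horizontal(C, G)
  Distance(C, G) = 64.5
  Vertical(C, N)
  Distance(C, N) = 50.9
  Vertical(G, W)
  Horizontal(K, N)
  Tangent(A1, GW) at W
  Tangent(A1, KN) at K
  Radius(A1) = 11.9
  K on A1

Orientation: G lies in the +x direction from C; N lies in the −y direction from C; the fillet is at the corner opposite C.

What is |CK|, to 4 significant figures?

73.20

The virtual corner opposite C is at (64.50, -50.90). Since A1 is tangent to GW there, EW ⟂ GW and A1 meets KN tangentially, so EK is at right angles to KN, with radius 11.9, so the center E sits 11.9 in from both sides at E = (52.60, -39.00). That places the tangent points at W = (64.50, -39.00) on GW and K = (52.60, -50.90) on KN. Then |CK| = |K − C| = 73.20.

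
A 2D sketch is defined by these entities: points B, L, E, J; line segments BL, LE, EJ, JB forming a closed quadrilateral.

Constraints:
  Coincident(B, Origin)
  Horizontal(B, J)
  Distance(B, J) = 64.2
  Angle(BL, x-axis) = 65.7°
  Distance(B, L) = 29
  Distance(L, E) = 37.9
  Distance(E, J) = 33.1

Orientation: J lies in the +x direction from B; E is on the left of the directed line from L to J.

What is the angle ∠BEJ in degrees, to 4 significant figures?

85.09°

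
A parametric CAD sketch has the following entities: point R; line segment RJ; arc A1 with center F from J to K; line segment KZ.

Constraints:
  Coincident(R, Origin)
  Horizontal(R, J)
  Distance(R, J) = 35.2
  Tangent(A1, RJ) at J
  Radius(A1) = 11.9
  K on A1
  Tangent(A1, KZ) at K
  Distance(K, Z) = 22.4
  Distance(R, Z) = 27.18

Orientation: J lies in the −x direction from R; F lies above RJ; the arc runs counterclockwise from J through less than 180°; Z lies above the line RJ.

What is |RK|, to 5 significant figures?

25.847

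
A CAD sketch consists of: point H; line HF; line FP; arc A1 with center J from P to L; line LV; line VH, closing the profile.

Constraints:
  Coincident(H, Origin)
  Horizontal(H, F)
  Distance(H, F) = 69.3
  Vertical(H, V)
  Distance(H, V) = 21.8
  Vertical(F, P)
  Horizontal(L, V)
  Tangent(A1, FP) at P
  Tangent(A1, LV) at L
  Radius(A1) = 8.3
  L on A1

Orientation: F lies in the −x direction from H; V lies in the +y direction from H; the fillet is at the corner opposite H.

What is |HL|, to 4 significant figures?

64.78

H is at the origin; H and F share the same y with |HF| = 69.3 and F on the −x side, so F = (-69.30, 0.000). H and V share the same x with |HV| = 21.8 and V on the +y side, so V = (0.000, 21.80). The virtual corner opposite H is at (-69.30, 21.80). A1 meets FP tangentially, so JP is at right angles to FP and the tangent condition forces JL to be normal to LV, with radius 8.3, so the center J sits 8.3 in from both sides at J = (-61.00, 13.50). That places the tangent points at P = (-69.30, 13.50) on FP and L = (-61.00, 21.80) on LV. Then |HL| = |L − H| = 64.78.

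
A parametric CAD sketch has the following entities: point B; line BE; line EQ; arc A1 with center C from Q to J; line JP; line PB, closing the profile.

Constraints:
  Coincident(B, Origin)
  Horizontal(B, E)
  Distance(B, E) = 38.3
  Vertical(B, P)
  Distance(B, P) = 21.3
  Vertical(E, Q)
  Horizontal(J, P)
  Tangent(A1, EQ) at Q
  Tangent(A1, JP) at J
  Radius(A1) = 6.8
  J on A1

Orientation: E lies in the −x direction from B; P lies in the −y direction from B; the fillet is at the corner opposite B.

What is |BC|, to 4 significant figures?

34.68

B and P share the same x with |BP| = 21.3 and P on the −y side, so P = (0.000, -21.30). The virtual corner opposite B is at (-38.30, -21.30). Since A1 is tangent to EQ there, CQ ⟂ EQ and since A1 is tangent to JP there, CJ ⟂ JP, with radius 6.8, so the center C sits 6.8 in from both sides at C = (-31.50, -14.50). Then |BC| = |C − B| = 34.68.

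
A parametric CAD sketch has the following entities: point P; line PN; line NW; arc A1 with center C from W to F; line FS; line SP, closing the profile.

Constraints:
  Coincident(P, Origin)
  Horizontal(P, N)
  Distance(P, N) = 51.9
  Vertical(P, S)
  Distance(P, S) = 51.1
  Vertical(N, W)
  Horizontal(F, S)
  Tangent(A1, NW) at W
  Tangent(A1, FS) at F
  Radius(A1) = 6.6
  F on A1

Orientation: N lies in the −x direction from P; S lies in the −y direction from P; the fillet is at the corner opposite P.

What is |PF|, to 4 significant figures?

68.29

P is at the origin; PN is horizontal with |PN| = 51.9 and N on the −x side, so N = (-51.90, 0.000). PS is vertical with |PS| = 51.1 and S on the −y side, so S = (0.000, -51.10). The virtual corner opposite P is at (-51.90, -51.10). Since A1 is tangent to NW there, CW ⟂ NW and A1 meets FS tangentially, so CF is at right angles to FS, with radius 6.6, so the center C sits 6.6 in from both sides at C = (-45.30, -44.50). That places the tangent points at W = (-51.90, -44.50) on NW and F = (-45.30, -51.10) on FS. Then |PF| = |F − P| = 68.29.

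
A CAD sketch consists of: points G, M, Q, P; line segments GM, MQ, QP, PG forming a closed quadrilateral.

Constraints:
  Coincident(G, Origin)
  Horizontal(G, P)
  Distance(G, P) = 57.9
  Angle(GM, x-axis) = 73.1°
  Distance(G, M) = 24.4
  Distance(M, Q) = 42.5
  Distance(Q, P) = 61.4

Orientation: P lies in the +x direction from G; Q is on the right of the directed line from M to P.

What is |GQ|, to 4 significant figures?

18.45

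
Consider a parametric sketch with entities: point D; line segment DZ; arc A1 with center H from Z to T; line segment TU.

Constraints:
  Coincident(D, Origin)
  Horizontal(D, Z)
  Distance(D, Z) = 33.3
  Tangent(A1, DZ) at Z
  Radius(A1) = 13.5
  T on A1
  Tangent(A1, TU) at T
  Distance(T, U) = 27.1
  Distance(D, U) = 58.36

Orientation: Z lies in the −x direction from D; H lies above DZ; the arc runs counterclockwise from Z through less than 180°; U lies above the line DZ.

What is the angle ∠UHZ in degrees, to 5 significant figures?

168.66°

D is at the origin; DZ is horizontal with |DZ| = 33.3 and Z on the −x side, so Z = (-33.300, 0.0000). A1 meets DZ tangentially, so HZ is at right angles to DZ, so H = Z + (0, 13.5) = (-33.300, 13.500). Since HT ⟂ TU (tangency), |HU| = √(13.5² + 27.1²) = 30.276 regardless of where T sits on A1. So U lies on both circle(D, 58.36) and circle(H, 30.276); the above-DZ intersection is U = (-39.255, 43.185). T is the foot of the tangent from U: T = (-22.636, 21.779).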